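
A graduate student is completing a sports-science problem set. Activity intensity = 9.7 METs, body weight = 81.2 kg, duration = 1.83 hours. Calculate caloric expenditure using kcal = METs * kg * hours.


kcal = 9.7 * 81.2 * 1.83
= 787.64 * 1.83
= 1441.38 kcal

1441.38 kcal


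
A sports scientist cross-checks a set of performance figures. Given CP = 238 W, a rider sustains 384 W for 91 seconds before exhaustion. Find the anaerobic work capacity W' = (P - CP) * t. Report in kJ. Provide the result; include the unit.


Excess power = 384 - 238 = 146 W
Work above CP = 146 * 91 = 13286 J
W' = 13.286 kJ

13.286 kJ


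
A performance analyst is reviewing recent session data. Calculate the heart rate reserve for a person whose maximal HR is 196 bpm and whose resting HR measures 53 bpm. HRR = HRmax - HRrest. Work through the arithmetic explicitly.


HRmax = 196 bpm
HRrest = 53 bpm
HRR = 196 - 53 = 143 bpm

143 bpm


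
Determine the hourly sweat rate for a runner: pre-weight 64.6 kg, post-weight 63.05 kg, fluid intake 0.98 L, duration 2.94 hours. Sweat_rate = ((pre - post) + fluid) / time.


Mass lost = 64.6 - 63.05 = 1.55 kg
Add fluid consumed: 1.55 + 0.98 = 2.53 L total sweat
Sweat rate = 2.53 / 2.94 = 0.861 L/h

0.861 L/h


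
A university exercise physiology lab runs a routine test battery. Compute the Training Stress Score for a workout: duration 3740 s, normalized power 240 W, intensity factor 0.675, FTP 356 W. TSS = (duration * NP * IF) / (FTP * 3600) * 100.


Product = 3740 * 240 * 0.675 = 605880.0
Base = 356 * 3600 = 1281600
TSS = 605880.0 / 1281600 * 100 = 47.28

47.28 TSS


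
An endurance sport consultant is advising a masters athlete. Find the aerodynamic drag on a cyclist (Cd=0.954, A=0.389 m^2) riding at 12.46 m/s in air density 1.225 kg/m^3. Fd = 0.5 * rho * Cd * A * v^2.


Fd = 0.5 * 1.225 * 0.954 * 0.389 * 12.46^2
= 0.5 * 1.225 * 0.954 * 0.389 * 155.2516
= 35.289 N

35.289 N


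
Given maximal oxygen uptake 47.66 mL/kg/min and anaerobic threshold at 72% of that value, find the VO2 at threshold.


Percentage as decimal = 0.72
VO2 at AT = 47.66 * 0.72 = 34.32 mL/kg/min

34.32 mL/kg/min


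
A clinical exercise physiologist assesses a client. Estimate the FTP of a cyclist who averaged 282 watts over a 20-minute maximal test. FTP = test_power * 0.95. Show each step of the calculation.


FTP = 282 * 0.95 = 267.9 W

267.9 W


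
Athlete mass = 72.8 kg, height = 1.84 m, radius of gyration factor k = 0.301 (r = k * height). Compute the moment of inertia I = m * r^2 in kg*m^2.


r = k * height = 0.301 * 1.84 = 0.55384 m
r^2 = 0.55384^2 = 0.306739
I = 72.8 * 0.306739 = 22.331 kg*m^2

22.331 kg*m^2


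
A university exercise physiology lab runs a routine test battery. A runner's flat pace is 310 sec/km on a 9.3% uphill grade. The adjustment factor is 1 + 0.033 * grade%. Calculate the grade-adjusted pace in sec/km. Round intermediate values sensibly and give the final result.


Factor = 1 + 0.033 * 9.3 = 1.3069
Adjusted pace = 310 * 1.3069
= 405.14 sec/km

405.14 s/km


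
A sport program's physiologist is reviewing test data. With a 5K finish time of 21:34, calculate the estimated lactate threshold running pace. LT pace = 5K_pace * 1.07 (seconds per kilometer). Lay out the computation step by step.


Race duration = 1294 s for 5 km
Average pace = 1294 / 5 = 258.8 s/km
LT pace = 258.8 * 1.07
= 276.92 s/km

276.92 s/km


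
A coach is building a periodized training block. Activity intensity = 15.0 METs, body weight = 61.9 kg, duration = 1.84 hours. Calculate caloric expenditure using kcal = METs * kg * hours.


kcal = 15.0 * 61.9 * 1.84
= 928.5 * 1.84
= 1708.44 kcal

1708.44 kcal


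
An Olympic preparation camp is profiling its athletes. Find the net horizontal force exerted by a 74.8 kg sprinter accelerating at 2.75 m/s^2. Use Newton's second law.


Newton's second law: F = m * a
F = 74.8 * 2.75 = 205.7 N

205.7 N


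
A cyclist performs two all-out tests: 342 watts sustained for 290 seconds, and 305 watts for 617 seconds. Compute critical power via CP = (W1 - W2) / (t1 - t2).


W1 = P1 * t1 = 342 * 290 = 99180 J
W2 = P2 * t2 = 305 * 617 = 188185 J
CP = (99180 - 188185) / (290 - 617)
= 272.19 W

272.19 W


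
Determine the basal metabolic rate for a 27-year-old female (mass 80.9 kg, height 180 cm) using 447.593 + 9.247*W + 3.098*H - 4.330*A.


BMR = 447.593 + 9.247*80.9 + 3.098*180 - 4.330*27
= 1636.41 kcal/day

1636.41 kcal/day


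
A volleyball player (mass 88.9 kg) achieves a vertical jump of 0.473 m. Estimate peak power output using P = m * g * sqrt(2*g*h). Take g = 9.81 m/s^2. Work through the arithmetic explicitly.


2 * g * h = 2 * 9.81 * 0.473 = 9.28026
sqrt(9.28026) = 3.046352 m/s
P = 88.9 * 9.81 * 3.046352 = 2656.75 W

2656.75 W


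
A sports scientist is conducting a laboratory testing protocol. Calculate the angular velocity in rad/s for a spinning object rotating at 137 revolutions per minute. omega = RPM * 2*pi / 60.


omega = RPM * 2*pi / 60
= 137 * 6.28318531 / 60
= 14.347 rad/s

14.347 rad/s


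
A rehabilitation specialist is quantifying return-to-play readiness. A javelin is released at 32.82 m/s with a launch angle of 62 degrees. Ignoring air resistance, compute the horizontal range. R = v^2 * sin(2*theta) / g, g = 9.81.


Launch speed squared = 1077.1524
sin(2 * 62 deg) = 0.829038
Range = 1077.1524 * 0.829038 / 9.81
= 91.03 m

91.03 m


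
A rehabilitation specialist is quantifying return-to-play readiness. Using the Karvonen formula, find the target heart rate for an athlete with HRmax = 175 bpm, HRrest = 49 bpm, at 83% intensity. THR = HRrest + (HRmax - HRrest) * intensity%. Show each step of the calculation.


HRR = 175 - 49 = 126
THR = 49 + 126 * 0.83
= 49 + 104.58
= 153.58 bpm

153.58 bpm


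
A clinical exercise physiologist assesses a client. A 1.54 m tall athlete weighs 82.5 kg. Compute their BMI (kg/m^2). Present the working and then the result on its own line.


height^2 = 2.3716 m^2
BMI = 82.5 / 2.3716 = 34.79 kg/m^2

34.79 kg/m^2


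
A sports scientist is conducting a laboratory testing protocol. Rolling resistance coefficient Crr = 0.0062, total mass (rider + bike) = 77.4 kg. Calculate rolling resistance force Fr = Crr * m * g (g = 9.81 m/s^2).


Fr = Crr * m * g
= 0.0062 * 77.4 * 9.81
= 4.708 N

4.708 N


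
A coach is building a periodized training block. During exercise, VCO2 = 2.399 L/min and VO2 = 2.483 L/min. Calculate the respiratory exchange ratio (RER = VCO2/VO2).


RER = VCO2 / VO2
= 2.399 / 2.483
= 0.9662

0.9662


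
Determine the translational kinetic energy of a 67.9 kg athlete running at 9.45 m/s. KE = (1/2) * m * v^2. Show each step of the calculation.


KE = 0.5 * m * v^2
= 0.5 * 67.9 * 9.45^2
= 0.5 * 67.9 * 89.3025
= 3031.82 J

3031.82 J


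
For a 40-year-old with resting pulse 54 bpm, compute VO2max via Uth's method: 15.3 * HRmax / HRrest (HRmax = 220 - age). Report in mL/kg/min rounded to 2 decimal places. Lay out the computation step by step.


Step 1: HRmax = 220 - 40 = 180 bpm
Step 2: Ratio = 180 / 54 = 3.3333
Step 3: VO2max = 15.3 * 3.3333 = 51.0 mL/kg/min

51.0 mL/kg/min


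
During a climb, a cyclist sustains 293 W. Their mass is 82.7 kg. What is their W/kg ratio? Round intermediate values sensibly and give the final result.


Power-to-weight = 293 W / 82.7 kg
= 3.543 W/kg

3.543 W/kg


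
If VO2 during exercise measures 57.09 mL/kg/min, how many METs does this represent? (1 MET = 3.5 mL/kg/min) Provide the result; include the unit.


METs = VO2 / 3.5 = 57.09 / 3.5 = 16.31

16.31 METs


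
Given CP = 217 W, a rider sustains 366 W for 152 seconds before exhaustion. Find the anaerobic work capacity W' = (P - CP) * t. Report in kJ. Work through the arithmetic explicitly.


Excess power = 366 - 217 = 149 W
Work above CP = 149 * 152 = 22648 J
W' = 22.648 kJ

22.648 kJ


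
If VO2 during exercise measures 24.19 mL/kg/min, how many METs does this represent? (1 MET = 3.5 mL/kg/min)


METs = VO2 / 3.5 = 24.19 / 3.5 = 6.91

6.91 METs


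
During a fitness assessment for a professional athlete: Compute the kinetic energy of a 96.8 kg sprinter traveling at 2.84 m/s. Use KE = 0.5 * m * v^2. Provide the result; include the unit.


Velocity squared = 8.0656
KE = 0.5 * 96.8 * 8.0656 = 390.38 J

390.38 J


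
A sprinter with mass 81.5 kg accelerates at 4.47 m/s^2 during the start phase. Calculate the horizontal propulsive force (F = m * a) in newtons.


F = m * a
= 81.5 * 4.47
= 364.31 N

364.31 N


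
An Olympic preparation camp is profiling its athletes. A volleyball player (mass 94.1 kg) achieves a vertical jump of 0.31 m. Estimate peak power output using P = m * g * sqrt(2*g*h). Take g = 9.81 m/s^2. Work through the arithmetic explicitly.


2 * g * h = 2 * 9.81 * 0.31 = 6.0822
sqrt(6.0822) = 2.466212 m/s
P = 94.1 * 9.81 * 2.466212 = 2276.61 W

2276.61 W


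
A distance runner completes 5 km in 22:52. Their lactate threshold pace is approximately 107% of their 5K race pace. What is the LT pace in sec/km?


Convert to seconds: 22 min 52 s = 1372 s
Pace per km = 1372 / 5 = 274.4 s/km
LT pace = 274.4 * 1.07 = 293.61 s/km

293.61 s/km


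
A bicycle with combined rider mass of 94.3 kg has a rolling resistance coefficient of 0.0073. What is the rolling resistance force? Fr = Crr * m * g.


Fr = 0.0073 * 94.3 * 9.81
= 0.68839 * 9.81
= 6.753 N

6.753 N


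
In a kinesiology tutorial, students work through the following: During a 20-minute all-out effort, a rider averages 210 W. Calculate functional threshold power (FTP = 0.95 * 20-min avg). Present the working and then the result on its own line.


FTP = 0.95 * 210
= 199.5 W

199.5 W


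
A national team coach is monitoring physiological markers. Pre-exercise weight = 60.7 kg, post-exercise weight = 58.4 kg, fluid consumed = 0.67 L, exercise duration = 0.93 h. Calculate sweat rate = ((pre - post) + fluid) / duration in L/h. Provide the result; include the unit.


Weight loss = 60.7 - 58.4 = 2.3 kg (approx L)
Total sweat = 2.3 + 0.67 = 2.97 L
Sweat rate = 2.97 / 0.93 = 3.194 L/h

3.194 L/h


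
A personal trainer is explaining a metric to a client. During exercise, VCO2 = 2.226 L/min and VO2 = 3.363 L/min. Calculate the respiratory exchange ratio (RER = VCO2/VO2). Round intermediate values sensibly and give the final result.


RER = VCO2 / VO2
= 2.226 / 3.363
= 0.6619

0.6619


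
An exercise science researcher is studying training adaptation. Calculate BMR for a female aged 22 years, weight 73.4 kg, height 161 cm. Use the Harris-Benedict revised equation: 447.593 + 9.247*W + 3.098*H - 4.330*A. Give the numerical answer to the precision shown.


Substituting values:
W term = 9.247 * 73.4 = 678.7298
H term = 3.098 * 161 = 498.778
A term = 4.330 * 22 = 95.26
BMR = 1529.84 kcal/day

1529.84 kcal/day


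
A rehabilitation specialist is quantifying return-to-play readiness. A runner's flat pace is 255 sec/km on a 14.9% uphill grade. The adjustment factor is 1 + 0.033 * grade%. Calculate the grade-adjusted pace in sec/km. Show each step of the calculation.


Factor = 1 + 0.033 * 14.9 = 1.4917
Adjusted pace = 255 * 1.4917
= 380.38 sec/km

380.38 s/km


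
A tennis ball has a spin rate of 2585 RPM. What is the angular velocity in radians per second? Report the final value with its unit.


Convert RPM to rad/s: multiply by 2*pi and divide by 60
omega = 2585 * 2 * pi / 60
= 270.701 rad/s

270.701 rad/s


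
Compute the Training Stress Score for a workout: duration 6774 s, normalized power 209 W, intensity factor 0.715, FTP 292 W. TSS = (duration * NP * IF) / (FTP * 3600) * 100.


Product = 6774 * 209 * 0.715 = 1012272.69
Base = 292 * 3600 = 1051200
TSS = 1012272.69 / 1051200 * 100 = 96.3

96.3 TSS


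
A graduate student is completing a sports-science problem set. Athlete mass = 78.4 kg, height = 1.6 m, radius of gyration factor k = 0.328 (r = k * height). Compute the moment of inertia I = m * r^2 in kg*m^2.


r = k * height = 0.328 * 1.6 = 0.5248 m
r^2 = 0.5248^2 = 0.275415
I = 78.4 * 0.275415 = 21.593 kg*m^2

21.593 kg*m^2


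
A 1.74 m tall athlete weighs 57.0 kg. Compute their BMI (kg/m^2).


height^2 = 3.0276 m^2
BMI = 57.0 / 3.0276 = 18.83 kg/m^2

18.83 kg/m^2


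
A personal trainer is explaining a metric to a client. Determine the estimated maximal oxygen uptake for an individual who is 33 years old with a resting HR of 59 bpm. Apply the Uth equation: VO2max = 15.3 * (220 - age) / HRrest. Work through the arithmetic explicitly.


HRmax = 220 - 33 = 187
VO2max = 15.3 * (187 / 59)
= 15.3 * 3.1695
= 48.49 mL/kg/min

48.49 mL/kg/min


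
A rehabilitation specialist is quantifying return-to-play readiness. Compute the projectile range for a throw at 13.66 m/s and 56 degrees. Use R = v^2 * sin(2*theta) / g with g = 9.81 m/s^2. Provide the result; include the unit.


Two times the angle = 112 degrees
sin(112) = 0.927184
R = 186.5956 * 0.927184 / 9.81 = 17.636 m

17.636 m


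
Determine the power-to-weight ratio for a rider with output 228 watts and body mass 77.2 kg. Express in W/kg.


P/W = 228 / 77.2 = 2.953 W/kg

2.953 W/kg


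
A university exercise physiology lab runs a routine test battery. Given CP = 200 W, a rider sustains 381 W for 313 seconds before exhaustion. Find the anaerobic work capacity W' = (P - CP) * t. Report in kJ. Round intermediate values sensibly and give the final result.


Excess power = 381 - 200 = 181 W
Work above CP = 181 * 313 = 56653 J
W' = 56.653 kJ

56.653 kJ


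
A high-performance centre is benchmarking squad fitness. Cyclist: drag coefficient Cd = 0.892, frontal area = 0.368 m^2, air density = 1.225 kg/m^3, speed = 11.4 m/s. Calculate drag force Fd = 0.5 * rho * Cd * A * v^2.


v^2 = 11.4^2 = 129.96
Fd = 0.5 * 1.225 * 0.892 * 0.368 * 129.96
= 26.129 N

26.129 N


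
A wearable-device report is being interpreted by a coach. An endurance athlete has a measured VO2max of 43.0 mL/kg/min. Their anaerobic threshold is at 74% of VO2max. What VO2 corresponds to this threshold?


Anaerobic threshold VO2 = VO2max * 74%
= 43.0 * 0.74
= 31.82 mL/kg/min

31.82 mL/kg/min


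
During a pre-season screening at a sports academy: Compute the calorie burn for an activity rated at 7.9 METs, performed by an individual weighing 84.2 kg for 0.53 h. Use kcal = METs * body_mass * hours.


Product of METs and mass = 7.9 * 84.2 = 665.18
Total kcal = 665.18 * 0.53 = 352.55 kcal

352.55 kcal


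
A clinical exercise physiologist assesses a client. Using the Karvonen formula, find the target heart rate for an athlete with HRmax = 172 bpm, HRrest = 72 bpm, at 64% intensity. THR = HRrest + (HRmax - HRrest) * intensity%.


HRR = 172 - 72 = 100
THR = 72 + 100 * 0.64
= 72 + 64.0
= 136.0 bpm

136.0 bpm


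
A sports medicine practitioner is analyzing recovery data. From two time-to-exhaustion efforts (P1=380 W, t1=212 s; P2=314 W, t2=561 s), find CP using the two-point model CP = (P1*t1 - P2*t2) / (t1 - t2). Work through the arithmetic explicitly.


Work in trial 1 = 80560 J
Work in trial 2 = 176154 J
Delta work = -95594 J
Delta time = -349 s
CP = -95594 / -349 = 273.91 W

273.91 W


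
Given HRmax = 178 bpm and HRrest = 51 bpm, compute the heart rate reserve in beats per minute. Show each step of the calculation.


Heart rate reserve = maximum HR minus resting HR
HRR = 178 - 51 = 127 bpm

127 bpm


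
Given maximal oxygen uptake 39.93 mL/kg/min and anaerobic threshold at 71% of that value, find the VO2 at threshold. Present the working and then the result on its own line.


Percentage as decimal = 0.71
VO2 at AT = 39.93 * 0.71 = 28.35 mL/kg/min

28.35 mL/kg/min


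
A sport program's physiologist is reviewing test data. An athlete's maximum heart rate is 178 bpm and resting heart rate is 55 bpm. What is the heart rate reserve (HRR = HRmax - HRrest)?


HRR = HRmax - HRrest
= 178 - 55
= 123 bpm

123 bpm


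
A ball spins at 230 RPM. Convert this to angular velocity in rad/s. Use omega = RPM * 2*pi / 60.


omega = 230 * 2 * pi / 60
= 230 * 6.28318531 / 60
= 1445.133 / 60
= 24.086 rad/s

24.086 rad/s


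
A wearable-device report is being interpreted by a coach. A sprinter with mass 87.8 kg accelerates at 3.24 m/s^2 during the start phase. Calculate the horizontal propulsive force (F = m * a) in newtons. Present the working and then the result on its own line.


F = m * a
= 87.8 * 3.24
= 284.47 N

284.47 N


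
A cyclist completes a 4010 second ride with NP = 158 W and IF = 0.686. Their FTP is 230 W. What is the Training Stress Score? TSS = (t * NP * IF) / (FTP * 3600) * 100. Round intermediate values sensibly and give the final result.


t * NP * IF = 4010 * 158 * 0.686 = 434635.88
FTP * 3600 = 828000
TSS = (434635.88 / 828000) * 100 = 52.49

52.49 TSS


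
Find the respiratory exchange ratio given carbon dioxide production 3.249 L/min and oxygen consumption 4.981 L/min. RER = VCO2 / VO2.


VCO2 = 3.249 L/min
VO2 = 4.981 L/min
RER = 3.249 / 4.981 = 0.6523

0.6523


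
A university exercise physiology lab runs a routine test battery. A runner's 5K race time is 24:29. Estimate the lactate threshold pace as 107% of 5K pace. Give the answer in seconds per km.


Total race time = 24*60 + 29 = 1469 seconds
5K pace = 1469 / 5 = 293.8 sec/km
LT pace = 293.8 * 1.07 = 314.37 sec/km

314.37 s/km


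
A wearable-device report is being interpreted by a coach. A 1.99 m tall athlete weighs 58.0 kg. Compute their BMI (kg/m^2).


height^2 = 3.9601 m^2
BMI = 58.0 / 3.9601 = 14.65 kg/m^2

14.65 kg/m^2


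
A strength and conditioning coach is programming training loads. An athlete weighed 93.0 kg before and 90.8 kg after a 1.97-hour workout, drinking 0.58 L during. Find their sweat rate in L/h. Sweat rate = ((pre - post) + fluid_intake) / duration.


Body mass change = 2.2 kg
Total sweat loss = 2.2 + 0.58 = 2.78 L
Rate = 2.78 / 1.97 = 1.411 L/h

1.411 L/h


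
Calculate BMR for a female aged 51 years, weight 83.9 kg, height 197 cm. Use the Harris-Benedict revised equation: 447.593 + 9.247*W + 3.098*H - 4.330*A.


Substituting values:
W term = 9.247 * 83.9 = 775.8233
H term = 3.098 * 197 = 610.306
A term = 4.330 * 51 = 220.83
BMR = 1612.89 kcal/day

1612.89 kcal/day


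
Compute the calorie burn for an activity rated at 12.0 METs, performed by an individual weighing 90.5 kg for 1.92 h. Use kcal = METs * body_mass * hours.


Product of METs and mass = 12.0 * 90.5 = 1086.0
Total kcal = 1086.0 * 1.92 = 2085.12 kcal

2085.12 kcal


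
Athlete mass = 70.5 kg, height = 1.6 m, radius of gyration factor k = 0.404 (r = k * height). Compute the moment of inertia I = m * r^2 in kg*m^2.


r = k * height = 0.404 * 1.6 = 0.6464 m
r^2 = 0.6464^2 = 0.417833
I = 70.5 * 0.417833 = 29.457 kg*m^2

29.457 kg*m^2


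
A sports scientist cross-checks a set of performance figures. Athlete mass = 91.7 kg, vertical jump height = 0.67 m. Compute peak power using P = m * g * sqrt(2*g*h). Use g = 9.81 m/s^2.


sqrt(2 * 9.81 * 0.67) = sqrt(13.1454) = 3.625659 m/s
P = 91.7 * 9.81 * 3.625659
= 3261.56 W

3261.56 W


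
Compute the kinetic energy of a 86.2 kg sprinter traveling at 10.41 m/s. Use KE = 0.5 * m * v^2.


Velocity squared = 108.3681
KE = 0.5 * 86.2 * 108.3681 = 4670.67 J

4670.67 J


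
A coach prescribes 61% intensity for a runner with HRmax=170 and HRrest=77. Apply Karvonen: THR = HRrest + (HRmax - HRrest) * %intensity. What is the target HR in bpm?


Heart rate reserve = 170 - 77 = 93
Intensity fraction = 61 / 100 = 0.61
THR = 77 + 93 * 0.61 = 133.73 bpm

133.73 bpm


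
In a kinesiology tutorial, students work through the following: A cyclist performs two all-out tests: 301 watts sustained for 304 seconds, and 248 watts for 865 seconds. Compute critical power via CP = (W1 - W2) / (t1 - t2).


W1 = P1 * t1 = 301 * 304 = 91504 J
W2 = P2 * t2 = 248 * 865 = 214520 J
CP = (91504 - 214520) / (304 - 865)
= 219.28 W

219.28 W


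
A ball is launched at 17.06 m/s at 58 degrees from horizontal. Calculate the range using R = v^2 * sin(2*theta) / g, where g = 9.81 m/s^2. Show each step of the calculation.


sin(2 * 58) = sin(116) = 0.898794
v^2 = 17.06^2 = 291.0436
R = 291.0436 * 0.898794 / 9.81
= 26.665 m

26.665 m


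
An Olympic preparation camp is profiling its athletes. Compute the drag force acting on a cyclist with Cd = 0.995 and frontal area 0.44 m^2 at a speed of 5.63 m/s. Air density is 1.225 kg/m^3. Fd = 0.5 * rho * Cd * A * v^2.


Step 1: v^2 = 31.6969
Step 2: Fd = 0.5 * 1.225 * 0.995 * 0.44 * 31.6969
= 8.5 N

8.5 N


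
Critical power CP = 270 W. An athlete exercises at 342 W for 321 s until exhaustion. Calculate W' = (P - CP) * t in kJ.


P - CP = 342 - 270 = 72 W
W' = 72 * 321 = 23112 J
= 23112 / 1000 = 23.112 kJ

23.112 kJ


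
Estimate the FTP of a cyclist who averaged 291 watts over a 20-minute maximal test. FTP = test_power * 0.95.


FTP = 291 * 0.95 = 276.45 W

276.45 W


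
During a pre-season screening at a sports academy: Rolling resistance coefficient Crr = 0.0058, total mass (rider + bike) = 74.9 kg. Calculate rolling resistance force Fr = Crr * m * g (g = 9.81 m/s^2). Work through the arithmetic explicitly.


Fr = Crr * m * g
= 0.0058 * 74.9 * 9.81
= 4.262 N

4.262 N


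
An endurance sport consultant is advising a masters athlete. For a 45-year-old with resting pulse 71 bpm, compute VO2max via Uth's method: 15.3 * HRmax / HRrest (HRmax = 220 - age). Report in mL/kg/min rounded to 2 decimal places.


Step 1: HRmax = 220 - 45 = 175 bpm
Step 2: Ratio = 175 / 71 = 2.4648
Step 3: VO2max = 15.3 * 2.4648 = 37.71 mL/kg/min

37.71 mL/kg/min


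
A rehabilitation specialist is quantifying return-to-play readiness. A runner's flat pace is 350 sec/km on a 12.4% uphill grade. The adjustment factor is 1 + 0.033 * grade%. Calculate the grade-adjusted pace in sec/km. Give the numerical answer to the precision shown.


Factor = 1 + 0.033 * 12.4 = 1.4092
Adjusted pace = 350 * 1.4092
= 493.22 sec/km

493.22 s/km


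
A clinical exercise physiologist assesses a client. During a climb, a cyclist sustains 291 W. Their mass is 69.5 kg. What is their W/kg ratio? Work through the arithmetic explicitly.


Power-to-weight = 291 W / 69.5 kg
= 4.187 W/kg

4.187 W/kg


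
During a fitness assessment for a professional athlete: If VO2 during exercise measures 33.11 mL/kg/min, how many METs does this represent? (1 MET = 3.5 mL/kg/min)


METs = VO2 / 3.5 = 33.11 / 3.5 = 9.46

9.46 METs


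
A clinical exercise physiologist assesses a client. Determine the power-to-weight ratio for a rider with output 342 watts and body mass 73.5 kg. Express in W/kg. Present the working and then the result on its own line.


P/W = 342 / 73.5 = 4.653 W/kg

4.653 W/kg


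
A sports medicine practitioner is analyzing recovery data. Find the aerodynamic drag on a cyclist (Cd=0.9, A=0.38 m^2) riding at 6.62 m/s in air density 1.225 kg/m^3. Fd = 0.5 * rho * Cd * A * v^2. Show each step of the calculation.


Fd = 0.5 * 1.225 * 0.9 * 0.38 * 6.62^2
= 0.5 * 1.225 * 0.9 * 0.38 * 43.8244
= 9.18 N

9.18 N


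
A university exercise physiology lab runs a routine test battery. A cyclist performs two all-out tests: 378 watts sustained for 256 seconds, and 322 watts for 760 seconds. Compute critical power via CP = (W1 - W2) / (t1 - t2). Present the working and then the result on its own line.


W1 = P1 * t1 = 378 * 256 = 96768 J
W2 = P2 * t2 = 322 * 760 = 244720 J
CP = (96768 - 244720) / (256 - 760)
= 293.56 W

293.56 W


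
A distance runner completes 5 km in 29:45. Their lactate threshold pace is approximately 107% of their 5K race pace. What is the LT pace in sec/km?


Convert to seconds: 29 min 45 s = 1785 s
Pace per km = 1785 / 5 = 357.0 s/km
LT pace = 357.0 * 1.07 = 381.99 s/km

381.99 s/km


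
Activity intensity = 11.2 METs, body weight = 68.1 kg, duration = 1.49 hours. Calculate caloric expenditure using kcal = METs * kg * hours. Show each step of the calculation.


kcal = 11.2 * 68.1 * 1.49
= 762.72 * 1.49
= 1136.45 kcal

1136.45 kcal


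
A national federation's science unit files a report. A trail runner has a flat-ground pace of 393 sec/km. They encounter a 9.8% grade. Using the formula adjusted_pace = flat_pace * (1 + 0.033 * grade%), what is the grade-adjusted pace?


Grade factor = 1 + 0.033 * 9.8 = 1.3234
Adjusted = 393 * 1.3234 = 520.1 sec/km

520.1 s/km


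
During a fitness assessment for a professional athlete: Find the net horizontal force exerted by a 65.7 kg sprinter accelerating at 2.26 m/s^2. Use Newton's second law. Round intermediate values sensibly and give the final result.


Newton's second law: F = m * a
F = 65.7 * 2.26 = 148.48 N

148.48 N


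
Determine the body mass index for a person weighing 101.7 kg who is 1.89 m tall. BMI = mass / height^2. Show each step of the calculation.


BMI = mass / height^2
= 101.7 / 1.89^2
= 101.7 / 3.5721
= 28.47 kg/m^2

28.47 kg/m^2


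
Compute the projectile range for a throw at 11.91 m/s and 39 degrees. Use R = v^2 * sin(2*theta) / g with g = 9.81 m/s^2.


Two times the angle = 78 degrees
sin(78) = 0.978148
R = 141.8481 * 0.978148 / 9.81 = 14.144 m

14.144 m


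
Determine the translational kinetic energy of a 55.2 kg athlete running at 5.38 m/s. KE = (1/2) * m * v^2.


KE = 0.5 * m * v^2
= 0.5 * 55.2 * 5.38^2
= 0.5 * 55.2 * 28.9444
= 798.87 J

798.87 J


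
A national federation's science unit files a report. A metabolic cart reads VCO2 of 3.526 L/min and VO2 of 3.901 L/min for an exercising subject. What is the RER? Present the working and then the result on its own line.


RER = VCO2 / VO2 = 3.526 / 3.901 = 0.9039

0.9039


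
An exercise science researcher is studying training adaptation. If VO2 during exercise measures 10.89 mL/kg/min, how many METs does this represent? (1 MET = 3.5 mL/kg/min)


METs = VO2 / 3.5 = 10.89 / 3.5 = 3.11

3.11 METs


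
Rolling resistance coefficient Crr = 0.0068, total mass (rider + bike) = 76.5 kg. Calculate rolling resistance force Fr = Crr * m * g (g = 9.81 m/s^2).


Fr = Crr * m * g
= 0.0068 * 76.5 * 9.81
= 5.103 N

5.103 N


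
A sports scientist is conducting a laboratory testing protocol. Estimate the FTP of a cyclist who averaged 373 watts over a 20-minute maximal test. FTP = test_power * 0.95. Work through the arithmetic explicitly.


FTP = 373 * 0.95 = 354.35 W

354.35 W


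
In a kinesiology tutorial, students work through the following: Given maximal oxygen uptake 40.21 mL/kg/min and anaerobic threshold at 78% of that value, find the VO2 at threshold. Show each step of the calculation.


Percentage as decimal = 0.78
VO2 at AT = 40.21 * 0.78 = 31.36 mL/kg/min

31.36 mL/kg/min


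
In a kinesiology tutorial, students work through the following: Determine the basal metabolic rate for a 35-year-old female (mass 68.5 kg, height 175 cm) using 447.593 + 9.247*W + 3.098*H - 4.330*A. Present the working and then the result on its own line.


BMR = 447.593 + 9.247*68.5 + 3.098*175 - 4.330*35
= 1471.61 kcal/day

1471.61 kcal/day


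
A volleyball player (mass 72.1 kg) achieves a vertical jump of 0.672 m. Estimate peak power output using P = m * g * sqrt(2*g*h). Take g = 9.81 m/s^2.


2 * g * h = 2 * 9.81 * 0.672 = 13.18464
sqrt(13.18464) = 3.631066 m/s
P = 72.1 * 9.81 * 3.631066 = 2568.26 W

2568.26 W


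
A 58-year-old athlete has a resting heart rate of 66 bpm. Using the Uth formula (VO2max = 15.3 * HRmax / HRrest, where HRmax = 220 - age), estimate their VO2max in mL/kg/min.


HRmax = 220 - 58 = 162 bpm
Ratio = HRmax / HRrest = 162 / 66 = 2.4545
VO2max = 15.3 * 2.4545 = 37.55 mL/kg/min

37.55 mL/kg/min


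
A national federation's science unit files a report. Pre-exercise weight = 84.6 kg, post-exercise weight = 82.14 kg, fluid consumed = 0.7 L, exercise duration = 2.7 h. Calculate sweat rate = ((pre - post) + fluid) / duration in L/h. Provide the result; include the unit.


Weight loss = 84.6 - 82.14 = 2.46 kg (approx L)
Total sweat = 2.46 + 0.7 = 3.16 L
Sweat rate = 3.16 / 2.7 = 1.17 L/h

1.17 L/h


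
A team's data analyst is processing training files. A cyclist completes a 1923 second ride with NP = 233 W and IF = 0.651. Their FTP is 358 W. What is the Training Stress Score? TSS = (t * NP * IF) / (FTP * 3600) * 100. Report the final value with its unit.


t * NP * IF = 1923 * 233 * 0.651 = 291686.409
FTP * 3600 = 1288800
TSS = (291686.409 / 1288800) * 100 = 22.63

22.63 TSS


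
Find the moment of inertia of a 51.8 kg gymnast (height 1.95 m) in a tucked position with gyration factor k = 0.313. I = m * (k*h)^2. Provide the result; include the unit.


Radius of gyration = 0.313 * 1.95 = 0.61035 m
I = 51.8 * 0.61035^2
= 51.8 * 0.372527
= 19.297 kg*m^2

19.297 kg*m^2


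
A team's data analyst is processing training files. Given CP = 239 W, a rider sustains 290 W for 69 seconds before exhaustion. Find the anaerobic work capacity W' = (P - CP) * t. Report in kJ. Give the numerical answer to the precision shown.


Excess power = 290 - 239 = 51 W
Work above CP = 51 * 69 = 3519 J
W' = 3.519 kJ

3.519 kJ


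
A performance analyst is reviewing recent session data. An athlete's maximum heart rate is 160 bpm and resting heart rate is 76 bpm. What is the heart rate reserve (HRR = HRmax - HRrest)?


HRR = HRmax - HRrest
= 160 - 76
= 84 bpm

84 bpm


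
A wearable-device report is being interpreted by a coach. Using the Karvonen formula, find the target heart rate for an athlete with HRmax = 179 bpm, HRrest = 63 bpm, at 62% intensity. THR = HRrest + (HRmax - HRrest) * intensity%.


HRR = 179 - 63 = 116
THR = 63 + 116 * 0.62
= 63 + 71.92
= 134.92 bpm

134.92 bpm


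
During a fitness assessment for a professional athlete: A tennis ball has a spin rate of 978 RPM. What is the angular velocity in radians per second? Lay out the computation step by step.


Convert RPM to rad/s: multiply by 2*pi and divide by 60
omega = 978 * 2 * pi / 60
= 102.416 rad/s

102.416 rad/s


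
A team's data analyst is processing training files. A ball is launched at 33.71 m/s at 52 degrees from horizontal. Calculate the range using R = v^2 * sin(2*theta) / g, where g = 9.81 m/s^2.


sin(2 * 52) = sin(104) = 0.970296
v^2 = 33.71^2 = 1136.3641
R = 1136.3641 * 0.970296 / 9.81
= 112.396 m

112.396 m


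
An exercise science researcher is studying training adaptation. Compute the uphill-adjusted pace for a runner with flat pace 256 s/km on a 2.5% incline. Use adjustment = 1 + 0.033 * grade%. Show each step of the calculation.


Adjustment factor = 1 + 0.033 * 2.5 = 1.0825
Grade-adjusted pace = 256 * 1.0825 = 277.12 s/km

277.12 s/km


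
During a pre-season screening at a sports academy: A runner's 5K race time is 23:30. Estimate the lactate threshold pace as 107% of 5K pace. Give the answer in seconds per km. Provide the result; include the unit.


Total race time = 23*60 + 30 = 1410 seconds
5K pace = 1410 / 5 = 282.0 sec/km
LT pace = 282.0 * 1.07 = 301.74 sec/km

301.74 s/km


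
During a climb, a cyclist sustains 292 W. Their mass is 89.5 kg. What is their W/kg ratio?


Power-to-weight = 292 W / 89.5 kg
= 3.263 W/kg

3.263 W/kg


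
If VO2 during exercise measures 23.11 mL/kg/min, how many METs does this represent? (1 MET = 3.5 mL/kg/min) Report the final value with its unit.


METs = VO2 / 3.5 = 23.11 / 3.5 = 6.6

6.6 METs


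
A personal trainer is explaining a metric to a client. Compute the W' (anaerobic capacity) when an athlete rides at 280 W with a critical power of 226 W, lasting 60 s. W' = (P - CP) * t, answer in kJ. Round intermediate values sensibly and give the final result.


Above-CP power = 54 W
Duration = 60 s
W' = 54 * 60 = 3240 J
Convert: 3240 / 1000 = 3.24 kJ

3.24 kJ


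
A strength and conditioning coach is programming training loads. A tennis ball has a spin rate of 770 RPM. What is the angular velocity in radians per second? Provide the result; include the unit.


Convert RPM to rad/s: multiply by 2*pi and divide by 60
omega = 770 * 2 * pi / 60
= 80.634 rad/s

80.634 rad/s


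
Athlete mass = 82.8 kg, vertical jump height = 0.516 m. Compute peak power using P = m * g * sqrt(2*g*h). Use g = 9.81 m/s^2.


sqrt(2 * 9.81 * 0.516) = sqrt(10.12392) = 3.181811 m/s
P = 82.8 * 9.81 * 3.181811
= 2584.48 W

2584.48 W


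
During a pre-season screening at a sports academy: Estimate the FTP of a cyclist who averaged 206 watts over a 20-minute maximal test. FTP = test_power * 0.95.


FTP = 206 * 0.95 = 195.7 W

195.7 W


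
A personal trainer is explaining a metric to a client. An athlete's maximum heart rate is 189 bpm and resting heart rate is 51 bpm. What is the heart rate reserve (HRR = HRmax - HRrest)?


HRR = HRmax - HRrest
= 189 - 51
= 138 bpm

138 bpm


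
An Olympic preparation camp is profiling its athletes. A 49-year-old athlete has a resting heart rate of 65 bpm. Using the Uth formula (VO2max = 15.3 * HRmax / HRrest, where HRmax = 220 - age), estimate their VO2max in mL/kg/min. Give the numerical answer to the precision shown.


HRmax = 220 - 49 = 171 bpm
Ratio = HRmax / HRrest = 171 / 65 = 2.6308
VO2max = 15.3 * 2.6308 = 40.25 mL/kg/min

40.25 mL/kg/min


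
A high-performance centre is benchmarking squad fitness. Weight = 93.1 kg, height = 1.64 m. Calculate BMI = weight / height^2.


height^2 = 1.64^2 = 2.6896
BMI = 93.1 / 2.6896 = 34.61 kg/m^2

34.61 kg/m^2


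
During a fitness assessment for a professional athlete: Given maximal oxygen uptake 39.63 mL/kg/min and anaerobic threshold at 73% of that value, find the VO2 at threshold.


Percentage as decimal = 0.73
VO2 at AT = 39.63 * 0.73 = 28.93 mL/kg/min

28.93 mL/kg/min


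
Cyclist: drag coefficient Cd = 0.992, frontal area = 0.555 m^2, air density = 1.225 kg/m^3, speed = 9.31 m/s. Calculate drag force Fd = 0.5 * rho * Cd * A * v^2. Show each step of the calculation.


v^2 = 9.31^2 = 86.6761
Fd = 0.5 * 1.225 * 0.992 * 0.555 * 86.6761
= 29.229 N

29.229 N


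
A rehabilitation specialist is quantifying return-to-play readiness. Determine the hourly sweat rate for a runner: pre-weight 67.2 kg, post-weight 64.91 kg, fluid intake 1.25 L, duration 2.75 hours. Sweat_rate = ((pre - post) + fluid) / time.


Mass lost = 67.2 - 64.91 = 2.29 kg
Add fluid consumed: 2.29 + 1.25 = 3.54 L total sweat
Sweat rate = 3.54 / 2.75 = 1.287 L/h

1.287 L/h


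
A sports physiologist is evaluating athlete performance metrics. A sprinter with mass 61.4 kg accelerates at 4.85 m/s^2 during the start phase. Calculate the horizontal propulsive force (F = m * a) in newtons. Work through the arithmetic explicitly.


F = m * a
= 61.4 * 4.85
= 297.79 N

297.79 N


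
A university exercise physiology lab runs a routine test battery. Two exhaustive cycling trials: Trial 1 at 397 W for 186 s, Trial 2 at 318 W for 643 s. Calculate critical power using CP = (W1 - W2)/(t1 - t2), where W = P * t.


W1 = 397 * 186 = 73842 J
W2 = 318 * 643 = 204474 J
CP = (73842 - 204474) / (186 - 643)
= -130632 / -457
= 285.85 W

285.85 W


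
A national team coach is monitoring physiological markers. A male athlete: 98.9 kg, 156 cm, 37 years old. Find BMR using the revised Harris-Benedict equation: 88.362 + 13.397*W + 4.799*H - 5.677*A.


Intercept = 88.362
Weight contribution = 13.397 * 98.9 = 1324.9633
Height contribution = 4.799 * 156 = 748.644
Age contribution = 5.677 * 37 = 210.049
BMR = 88.362 + 1324.9633 + 748.644 - 210.049
= 1951.92 kcal/day

1951.92 kcal/day


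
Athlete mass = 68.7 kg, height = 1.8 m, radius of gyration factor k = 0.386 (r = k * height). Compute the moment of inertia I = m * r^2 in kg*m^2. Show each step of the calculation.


r = k * height = 0.386 * 1.8 = 0.6948 m
r^2 = 0.6948^2 = 0.482747
I = 68.7 * 0.482747 = 33.165 kg*m^2

33.165 kg*m^2


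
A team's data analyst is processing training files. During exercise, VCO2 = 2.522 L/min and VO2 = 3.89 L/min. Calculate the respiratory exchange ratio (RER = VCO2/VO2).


RER = VCO2 / VO2
= 2.522 / 3.89
= 0.6483

0.6483


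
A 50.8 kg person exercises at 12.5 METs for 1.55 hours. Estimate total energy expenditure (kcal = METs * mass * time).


Energy = METs * mass(kg) * time(h)
= 12.5 * 50.8 * 1.55
= 984.25 kcal

984.25 kcal


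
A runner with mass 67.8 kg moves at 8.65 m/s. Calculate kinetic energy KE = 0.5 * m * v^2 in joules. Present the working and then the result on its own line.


v^2 = 8.65^2 = 74.8225
KE = 0.5 * 67.8 * 74.8225
= 2536.48 J

2536.48 J


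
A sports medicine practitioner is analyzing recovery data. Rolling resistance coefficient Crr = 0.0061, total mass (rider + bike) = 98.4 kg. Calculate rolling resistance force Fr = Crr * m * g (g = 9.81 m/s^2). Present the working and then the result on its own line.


Fr = Crr * m * g
= 0.0061 * 98.4 * 9.81
= 5.888 N

5.888 N


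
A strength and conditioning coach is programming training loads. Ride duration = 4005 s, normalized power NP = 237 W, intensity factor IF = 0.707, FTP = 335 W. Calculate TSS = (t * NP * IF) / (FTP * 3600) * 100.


Numerator = 4005 * 237 * 0.707 = 671073.795
Denominator = 335 * 3600 = 1206000
TSS = 671073.795 / 1206000 * 100
= 55.64

55.64 TSS


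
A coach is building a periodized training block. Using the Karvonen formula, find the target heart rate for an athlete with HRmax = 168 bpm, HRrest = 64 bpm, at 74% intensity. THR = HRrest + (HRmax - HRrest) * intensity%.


HRR = 168 - 64 = 104
THR = 64 + 104 * 0.74
= 64 + 76.96
= 140.96 bpm

140.96 bpm


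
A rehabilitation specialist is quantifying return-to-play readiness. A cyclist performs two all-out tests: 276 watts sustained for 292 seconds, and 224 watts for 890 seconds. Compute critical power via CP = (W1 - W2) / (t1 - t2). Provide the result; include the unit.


W1 = P1 * t1 = 276 * 292 = 80592 J
W2 = P2 * t2 = 224 * 890 = 199360 J
CP = (80592 - 199360) / (292 - 890)
= 198.61 W

198.61 W


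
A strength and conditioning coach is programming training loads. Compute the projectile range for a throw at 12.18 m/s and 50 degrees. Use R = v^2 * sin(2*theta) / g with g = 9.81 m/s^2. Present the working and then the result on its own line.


Two times the angle = 100 degrees
sin(100) = 0.984808
R = 148.3524 * 0.984808 / 9.81 = 14.893 m

14.893 m


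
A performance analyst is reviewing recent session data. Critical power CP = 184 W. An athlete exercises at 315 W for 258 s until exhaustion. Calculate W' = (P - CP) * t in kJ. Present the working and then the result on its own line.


P - CP = 315 - 184 = 131 W
W' = 131 * 258 = 33798 J
= 33798 / 1000 = 33.798 kJ

33.798 kJ


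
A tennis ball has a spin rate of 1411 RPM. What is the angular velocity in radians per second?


Convert RPM to rad/s: multiply by 2*pi and divide by 60
omega = 1411 * 2 * pi / 60
= 147.76 rad/s

147.76 rad/s


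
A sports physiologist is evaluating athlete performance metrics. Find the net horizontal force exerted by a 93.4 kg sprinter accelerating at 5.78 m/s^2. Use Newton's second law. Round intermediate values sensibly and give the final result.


Newton's second law: F = m * a
F = 93.4 * 5.78 = 539.85 N

539.85 N


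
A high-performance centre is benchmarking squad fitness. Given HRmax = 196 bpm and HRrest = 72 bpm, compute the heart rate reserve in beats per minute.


Heart rate reserve = maximum HR minus resting HR
HRR = 196 - 72 = 124 bpm

124 bpm


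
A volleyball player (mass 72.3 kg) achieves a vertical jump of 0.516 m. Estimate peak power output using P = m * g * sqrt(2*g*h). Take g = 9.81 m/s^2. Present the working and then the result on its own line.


2 * g * h = 2 * 9.81 * 0.516 = 10.12392
sqrt(10.12392) = 3.181811 m/s
P = 72.3 * 9.81 * 3.181811 = 2256.74 W

2256.74 W


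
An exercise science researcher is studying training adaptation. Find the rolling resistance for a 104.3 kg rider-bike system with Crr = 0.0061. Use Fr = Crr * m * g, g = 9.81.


m * g = 104.3 * 9.81 = 1023.183 N
Fr = 0.0061 * 1023.183 = 6.241 N

6.241 N
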